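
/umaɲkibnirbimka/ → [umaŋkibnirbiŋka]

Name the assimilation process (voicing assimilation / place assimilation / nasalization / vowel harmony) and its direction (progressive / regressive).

/ɲ/→[ŋ] /m/→[ŋ].
Each target copies a feature from the following segment, so the direction is regressive.

place assimilation, regressive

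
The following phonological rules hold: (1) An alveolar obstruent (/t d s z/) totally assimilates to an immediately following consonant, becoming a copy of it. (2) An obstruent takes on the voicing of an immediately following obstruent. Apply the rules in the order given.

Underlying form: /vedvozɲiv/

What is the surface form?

[vevvoɲɲiv]

Rule 1: /d/ before /v/ → [v] (total assimilation)
Rule 1: /z/ before /ɲ/ → [ɲ] (total assimilation)
After rule 1: vevvoɲɲiv
Rule 2: no segment meets the rule's conditions; no change.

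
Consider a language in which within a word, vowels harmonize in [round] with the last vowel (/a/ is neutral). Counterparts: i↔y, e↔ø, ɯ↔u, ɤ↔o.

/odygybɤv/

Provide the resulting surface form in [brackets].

[ɤdigibɤv]

/o/ harmonizes with /ɤ/ ([-round]) → [ɤ]
/y/ harmonizes with /ɤ/ ([-round]) → [i]
/y/ harmonizes with /ɤ/ ([-round]) → [i]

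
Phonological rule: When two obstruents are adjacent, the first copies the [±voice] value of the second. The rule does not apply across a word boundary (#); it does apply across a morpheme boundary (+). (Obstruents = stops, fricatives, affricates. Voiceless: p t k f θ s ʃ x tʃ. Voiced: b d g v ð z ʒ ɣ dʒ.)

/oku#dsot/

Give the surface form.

[oku#tsot]

/d/ before /s/ (voiceless) → [t]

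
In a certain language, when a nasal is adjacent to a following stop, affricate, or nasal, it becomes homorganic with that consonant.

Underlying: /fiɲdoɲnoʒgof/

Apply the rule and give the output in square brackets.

/ɲ/ before /d/ (alveolar) → [n]
/ɲ/ before /n/ (alveolar) → [n]

[findonnoʒgof]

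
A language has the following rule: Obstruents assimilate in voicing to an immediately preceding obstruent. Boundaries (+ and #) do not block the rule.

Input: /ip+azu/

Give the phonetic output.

no segment meets the rule's conditions; no change.

[ip+azu]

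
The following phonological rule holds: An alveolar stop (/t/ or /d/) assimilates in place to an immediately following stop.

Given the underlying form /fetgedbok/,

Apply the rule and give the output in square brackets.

[fekgebbok]

/t/ before /g/ (velar) → [k]
/d/ before /b/ (labial) → [b]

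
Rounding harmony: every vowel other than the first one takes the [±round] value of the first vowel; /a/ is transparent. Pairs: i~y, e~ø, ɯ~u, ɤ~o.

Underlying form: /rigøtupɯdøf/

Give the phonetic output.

[rigetɯpɯdef]

/ø/ harmonizes with /i/ ([-round]) → [e]
/u/ harmonizes with /i/ ([-round]) → [ɯ]
/ø/ harmonizes with /i/ ([-round]) → [e]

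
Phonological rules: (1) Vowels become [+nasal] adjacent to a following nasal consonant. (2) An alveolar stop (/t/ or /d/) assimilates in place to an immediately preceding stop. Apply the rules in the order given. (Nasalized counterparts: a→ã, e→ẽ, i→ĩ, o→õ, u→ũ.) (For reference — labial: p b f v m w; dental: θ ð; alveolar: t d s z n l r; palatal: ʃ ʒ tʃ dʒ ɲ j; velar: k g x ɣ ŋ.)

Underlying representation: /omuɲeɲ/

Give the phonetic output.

[õmũɲẽɲ]

Rule 1: /o/ before nasal /m/ → [õ]
Rule 1: /u/ before nasal /ɲ/ → [ũ]
Rule 1: /e/ before nasal /ɲ/ → [ẽ]
After rule 1: õmũɲẽɲ
Rule 2: no segment meets the rule's conditions; no change.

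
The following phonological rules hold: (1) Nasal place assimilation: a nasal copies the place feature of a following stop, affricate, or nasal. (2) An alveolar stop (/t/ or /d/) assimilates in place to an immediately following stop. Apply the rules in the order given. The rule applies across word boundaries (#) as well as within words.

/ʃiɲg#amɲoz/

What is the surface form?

[ʃiŋg#aɲɲoz]

Rule 1: /ɲ/ before /g/ (velar) → [ŋ]
Rule 1: /m/ before /ɲ/ (palatal) → [ɲ]
After rule 1: ʃiŋg#aɲɲoz
Rule 2: no segment meets the rule's conditions; no change.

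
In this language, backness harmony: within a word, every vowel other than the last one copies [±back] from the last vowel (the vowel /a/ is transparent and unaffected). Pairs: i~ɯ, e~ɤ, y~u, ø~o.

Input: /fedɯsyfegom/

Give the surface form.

/e/ harmonizes with /o/ ([+back]) → [ɤ]
/y/ harmonizes with /o/ ([+back]) → [u]
/e/ harmonizes with /o/ ([+back]) → [ɤ]

[fɤdɯsufɤgom]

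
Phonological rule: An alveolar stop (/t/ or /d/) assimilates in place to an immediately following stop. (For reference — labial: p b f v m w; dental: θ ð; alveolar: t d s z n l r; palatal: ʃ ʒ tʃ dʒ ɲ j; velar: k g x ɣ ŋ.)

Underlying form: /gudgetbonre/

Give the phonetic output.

[guggepbonre]

/d/ before /g/ (velar) → [g]
/t/ before /b/ (labial) → [p]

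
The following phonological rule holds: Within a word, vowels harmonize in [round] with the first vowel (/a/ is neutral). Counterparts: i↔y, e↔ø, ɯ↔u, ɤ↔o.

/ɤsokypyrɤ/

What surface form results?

[ɤsɤkipirɤ]

/o/ harmonizes with /ɤ/ ([-round]) → [ɤ]
/y/ harmonizes with /ɤ/ ([-round]) → [i]
/y/ harmonizes with /ɤ/ ([-round]) → [i]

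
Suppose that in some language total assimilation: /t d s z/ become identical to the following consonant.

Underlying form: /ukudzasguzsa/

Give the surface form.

[ukuzzaggussa]

/d/ before /z/ → [z] (total assimilation)
/s/ before /g/ → [g] (total assimilation)
/z/ before /s/ → [s] (total assimilation)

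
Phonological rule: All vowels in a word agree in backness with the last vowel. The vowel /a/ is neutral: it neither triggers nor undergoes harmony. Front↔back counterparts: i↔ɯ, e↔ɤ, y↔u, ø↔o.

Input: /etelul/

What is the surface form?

[ɤtɤlul]

/e/ harmonizes with /u/ ([+back]) → [ɤ]
/e/ harmonizes with /u/ ([+back]) → [ɤ]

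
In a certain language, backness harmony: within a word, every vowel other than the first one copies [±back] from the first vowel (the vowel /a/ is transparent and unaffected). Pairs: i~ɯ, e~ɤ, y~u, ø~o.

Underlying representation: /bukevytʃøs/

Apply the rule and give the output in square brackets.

/e/ harmonizes with /u/ ([+back]) → [ɤ]
/y/ harmonizes with /u/ ([+back]) → [u]
/ø/ harmonizes with /u/ ([+back]) → [o]

[bukɤvutʃos]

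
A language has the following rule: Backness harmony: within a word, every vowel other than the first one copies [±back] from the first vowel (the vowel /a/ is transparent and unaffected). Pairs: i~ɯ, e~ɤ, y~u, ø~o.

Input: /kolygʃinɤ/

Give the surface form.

[kolugʃɯnɤ]

/y/ harmonizes with /o/ ([+back]) → [u]
/i/ harmonizes with /o/ ([+back]) → [ɯ]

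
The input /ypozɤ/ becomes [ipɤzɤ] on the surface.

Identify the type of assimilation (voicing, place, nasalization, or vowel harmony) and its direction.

vowel harmony, regressive

/y/→[i] /o/→[ɤ].
Vowels agree with the last vowel, so the harmony is regressive.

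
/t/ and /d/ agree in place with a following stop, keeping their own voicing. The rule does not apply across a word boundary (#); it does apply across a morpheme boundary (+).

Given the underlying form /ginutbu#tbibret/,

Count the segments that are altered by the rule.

/t/ before /b/ (labial) → [p]
/t/ before /b/ (labial) → [p]
2 segments change.

2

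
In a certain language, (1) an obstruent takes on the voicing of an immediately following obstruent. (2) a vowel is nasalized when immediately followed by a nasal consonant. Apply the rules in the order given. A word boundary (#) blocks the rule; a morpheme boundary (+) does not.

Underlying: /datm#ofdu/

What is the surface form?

Rule 1: /f/ before /d/ (voiced) → [v]
After rule 1: datm#ovdu
Rule 2: no segment meets the rule's conditions; no change.

[datm#ovdu]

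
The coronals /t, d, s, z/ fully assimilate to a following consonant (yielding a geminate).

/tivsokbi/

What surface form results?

[tivsokbi]

no segment meets the rule's conditions; no change.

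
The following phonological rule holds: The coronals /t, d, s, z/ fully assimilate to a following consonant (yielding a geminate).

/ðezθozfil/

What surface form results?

[ðeθθoffil]

/z/ before /θ/ → [θ] (total assimilation)
/z/ before /f/ → [f] (total assimilation)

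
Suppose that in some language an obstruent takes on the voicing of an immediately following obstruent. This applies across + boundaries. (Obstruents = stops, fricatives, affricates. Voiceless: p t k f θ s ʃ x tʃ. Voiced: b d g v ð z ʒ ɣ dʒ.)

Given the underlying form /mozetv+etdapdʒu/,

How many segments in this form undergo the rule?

/t/ before /v/ (voiced) → [d]
/t/ before /d/ (voiced) → [d]
/p/ before /dʒ/ (voiced) → [b]
3 segments change.

3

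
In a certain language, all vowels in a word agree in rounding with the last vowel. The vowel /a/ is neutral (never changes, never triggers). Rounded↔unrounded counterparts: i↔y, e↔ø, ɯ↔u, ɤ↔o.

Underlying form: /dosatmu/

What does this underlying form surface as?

[dosatmu]

no segment meets the rule's conditions; no change.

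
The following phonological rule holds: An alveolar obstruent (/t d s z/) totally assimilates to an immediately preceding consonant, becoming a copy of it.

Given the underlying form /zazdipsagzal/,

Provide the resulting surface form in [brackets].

/d/ after /z/ → [z] (total assimilation)
/s/ after /p/ → [p] (total assimilation)
/z/ after /g/ → [g] (total assimilation)

[zazzippaggal]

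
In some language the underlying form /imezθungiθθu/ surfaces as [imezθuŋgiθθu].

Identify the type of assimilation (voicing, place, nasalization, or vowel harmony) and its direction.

/n/→[ŋ].
Each target copies a feature from the following segment, so the direction is regressive.

place assimilation, regressive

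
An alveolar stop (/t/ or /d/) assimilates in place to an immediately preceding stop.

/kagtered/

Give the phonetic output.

/t/ after /g/ (velar) → [k]

[kagkered]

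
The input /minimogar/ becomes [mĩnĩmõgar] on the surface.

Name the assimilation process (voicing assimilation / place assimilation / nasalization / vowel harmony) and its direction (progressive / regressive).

/i/→[ĩ] /i/→[ĩ] /o/→[õ].
Each target copies a feature from the preceding segment, so the direction is progressive.

nasalization, progressive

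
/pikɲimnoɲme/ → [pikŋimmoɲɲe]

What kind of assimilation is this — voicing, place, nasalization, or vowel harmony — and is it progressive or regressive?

place assimilation, progressive

/ɲ/→[ŋ] /n/→[m] /m/→[ɲ].
Each target copies a feature from the preceding segment, so the direction is progressive.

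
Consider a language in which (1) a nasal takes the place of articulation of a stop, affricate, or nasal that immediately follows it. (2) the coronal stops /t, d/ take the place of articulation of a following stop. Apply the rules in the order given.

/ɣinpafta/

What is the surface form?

Rule 1: /n/ before /p/ (labial) → [m]
After rule 1: ɣimpafta
Rule 2: no segment meets the rule's conditions; no change.

[ɣimpafta]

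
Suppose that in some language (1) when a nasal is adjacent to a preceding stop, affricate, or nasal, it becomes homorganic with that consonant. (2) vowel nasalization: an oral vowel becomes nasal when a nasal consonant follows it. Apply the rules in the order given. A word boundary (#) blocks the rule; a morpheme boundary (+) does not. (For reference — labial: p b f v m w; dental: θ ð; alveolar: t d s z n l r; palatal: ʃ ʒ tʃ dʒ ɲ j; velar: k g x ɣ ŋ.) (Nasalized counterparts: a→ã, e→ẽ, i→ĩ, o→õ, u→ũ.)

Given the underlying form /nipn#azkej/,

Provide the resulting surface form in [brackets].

Rule 1: /n/ after /p/ (labial) → [m]
After rule 1: nipm#azkej
Rule 2: no segment meets the rule's conditions; no change.

[nipm#azkej]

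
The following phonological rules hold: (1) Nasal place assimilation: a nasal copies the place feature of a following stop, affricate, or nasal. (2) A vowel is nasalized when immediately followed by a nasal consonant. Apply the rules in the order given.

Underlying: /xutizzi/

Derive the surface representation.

Rule 1: no segment meets the rule's conditions; no change.
After rule 1: xutizzi
Rule 2: no segment meets the rule's conditions; no change.

[xutizzi]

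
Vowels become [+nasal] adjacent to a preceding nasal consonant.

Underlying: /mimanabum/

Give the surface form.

/i/ after nasal /m/ → [ĩ]
/a/ after nasal /m/ → [ã]
/a/ after nasal /n/ → [ã]

[mĩmãnãbum]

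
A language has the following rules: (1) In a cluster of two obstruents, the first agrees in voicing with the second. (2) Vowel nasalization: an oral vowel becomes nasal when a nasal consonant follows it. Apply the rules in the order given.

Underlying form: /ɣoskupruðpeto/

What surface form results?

[ɣoskupruθpeto]

Rule 1: /ð/ before /p/ (voiceless) → [θ]
After rule 1: ɣoskupruθpeto
Rule 2: no segment meets the rule's conditions; no change.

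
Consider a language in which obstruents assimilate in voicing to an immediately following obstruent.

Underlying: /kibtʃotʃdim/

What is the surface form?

[kiptʃodʒdim]

/b/ before /tʃ/ (voiceless) → [p]
/tʃ/ before /d/ (voiced) → [dʒ]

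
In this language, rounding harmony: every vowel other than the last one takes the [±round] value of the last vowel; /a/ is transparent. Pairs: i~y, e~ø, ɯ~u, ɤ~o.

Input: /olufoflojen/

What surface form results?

[ɤlɯfɤflɤjen]

/o/ harmonizes with /e/ ([-round]) → [ɤ]
/u/ harmonizes with /e/ ([-round]) → [ɯ]
/o/ harmonizes with /e/ ([-round]) → [ɤ]
/o/ harmonizes with /e/ ([-round]) → [ɤ]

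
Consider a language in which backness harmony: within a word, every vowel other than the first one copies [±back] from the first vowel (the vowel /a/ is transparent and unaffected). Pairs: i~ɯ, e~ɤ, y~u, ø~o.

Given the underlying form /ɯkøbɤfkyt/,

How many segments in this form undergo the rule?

/ø/ harmonizes with /ɯ/ ([+back]) → [o]
/y/ harmonizes with /ɯ/ ([+back]) → [u]
2 segments change.

2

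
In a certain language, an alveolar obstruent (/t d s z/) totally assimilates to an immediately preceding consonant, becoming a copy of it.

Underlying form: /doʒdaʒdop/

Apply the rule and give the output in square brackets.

[doʒʒaʒʒop]

/d/ after /ʒ/ → [ʒ] (total assimilation)
/d/ after /ʒ/ → [ʒ] (total assimilation)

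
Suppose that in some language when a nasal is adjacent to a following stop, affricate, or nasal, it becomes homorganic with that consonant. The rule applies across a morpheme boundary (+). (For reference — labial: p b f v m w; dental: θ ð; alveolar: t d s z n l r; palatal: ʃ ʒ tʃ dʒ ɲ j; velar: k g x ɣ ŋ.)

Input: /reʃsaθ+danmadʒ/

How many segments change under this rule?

/n/ before /m/ (labial) → [m]
1 segment changes.

1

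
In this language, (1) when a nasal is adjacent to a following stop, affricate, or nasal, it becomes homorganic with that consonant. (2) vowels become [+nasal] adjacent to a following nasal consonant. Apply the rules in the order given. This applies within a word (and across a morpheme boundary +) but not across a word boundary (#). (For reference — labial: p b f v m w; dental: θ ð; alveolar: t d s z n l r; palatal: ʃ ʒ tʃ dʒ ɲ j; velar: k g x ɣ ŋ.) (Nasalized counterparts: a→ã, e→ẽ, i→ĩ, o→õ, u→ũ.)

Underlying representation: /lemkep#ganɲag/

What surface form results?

[lẽŋkep#gãɲɲag]

Rule 1: /m/ before /k/ (velar) → [ŋ]
Rule 1: /n/ before /ɲ/ (palatal) → [ɲ]
After rule 1: leŋkep#gaɲɲag
Rule 2: /e/ before nasal /ŋ/ → [ẽ]
Rule 2: /a/ before nasal /ɲ/ → [ã]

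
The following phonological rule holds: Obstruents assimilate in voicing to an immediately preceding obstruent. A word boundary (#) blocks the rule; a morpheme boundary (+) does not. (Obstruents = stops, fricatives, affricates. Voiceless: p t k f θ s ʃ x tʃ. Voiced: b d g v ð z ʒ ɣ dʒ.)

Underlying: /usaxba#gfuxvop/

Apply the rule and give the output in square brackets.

[usaxpa#gvuxfop]

/b/ after /x/ (voiceless) → [p]
/f/ after /g/ (voiced) → [v]
/v/ after /x/ (voiceless) → [f]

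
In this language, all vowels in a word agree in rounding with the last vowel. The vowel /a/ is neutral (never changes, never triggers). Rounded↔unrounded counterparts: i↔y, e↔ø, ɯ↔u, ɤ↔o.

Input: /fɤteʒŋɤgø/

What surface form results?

[fotøʒŋogø]

/ɤ/ harmonizes with /ø/ ([+round]) → [o]
/e/ harmonizes with /ø/ ([+round]) → [ø]
/ɤ/ harmonizes with /ø/ ([+round]) → [o]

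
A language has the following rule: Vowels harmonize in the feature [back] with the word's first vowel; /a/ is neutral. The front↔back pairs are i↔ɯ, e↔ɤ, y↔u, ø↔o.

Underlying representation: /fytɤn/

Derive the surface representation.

/ɤ/ harmonizes with /y/ ([-back]) → [e]

[fyten]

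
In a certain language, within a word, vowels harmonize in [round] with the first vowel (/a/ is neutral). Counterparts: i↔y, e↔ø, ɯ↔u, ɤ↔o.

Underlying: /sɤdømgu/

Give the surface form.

[sɤdemgɯ]

/ø/ harmonizes with /ɤ/ ([-round]) → [e]
/u/ harmonizes with /ɤ/ ([-round]) → [ɯ]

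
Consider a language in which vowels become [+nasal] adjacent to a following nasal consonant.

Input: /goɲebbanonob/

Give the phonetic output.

[gõɲebbãnõnob]

/o/ before nasal /ɲ/ → [õ]
/a/ before nasal /n/ → [ã]
/o/ before nasal /n/ → [õ]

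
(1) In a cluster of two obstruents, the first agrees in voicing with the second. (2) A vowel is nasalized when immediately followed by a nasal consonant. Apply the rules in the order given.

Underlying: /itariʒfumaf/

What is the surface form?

[itariʃfũmaf]

Rule 1: /ʒ/ before /f/ (voiceless) → [ʃ]
After rule 1: itariʃfumaf
Rule 2: /u/ before nasal /m/ → [ũ]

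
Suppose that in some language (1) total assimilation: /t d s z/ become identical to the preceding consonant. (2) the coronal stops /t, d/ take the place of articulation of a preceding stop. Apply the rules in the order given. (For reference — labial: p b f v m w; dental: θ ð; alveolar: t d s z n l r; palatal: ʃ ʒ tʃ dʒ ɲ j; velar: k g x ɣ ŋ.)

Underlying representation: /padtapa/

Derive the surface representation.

Rule 1: /t/ after /d/ → [d] (total assimilation)
After rule 1: paddapa
Rule 2: no segment meets the rule's conditions; no change.

[paddapa]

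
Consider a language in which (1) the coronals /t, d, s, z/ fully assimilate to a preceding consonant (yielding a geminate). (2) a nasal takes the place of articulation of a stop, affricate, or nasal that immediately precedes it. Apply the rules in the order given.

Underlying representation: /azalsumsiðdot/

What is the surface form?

Rule 1: /s/ after /l/ → [l] (total assimilation)
Rule 1: /s/ after /m/ → [m] (total assimilation)
Rule 1: /d/ after /ð/ → [ð] (total assimilation)
After rule 1: azallummiððot
Rule 2: no segment meets the rule's conditions; no change.

[azallummiððot]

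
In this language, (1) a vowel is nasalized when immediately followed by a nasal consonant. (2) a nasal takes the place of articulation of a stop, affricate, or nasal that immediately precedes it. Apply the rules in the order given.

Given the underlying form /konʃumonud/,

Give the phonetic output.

Rule 1: /o/ before nasal /n/ → [õ]
Rule 1: /u/ before nasal /m/ → [ũ]
Rule 1: /o/ before nasal /n/ → [õ]
After rule 1: kõnʃũmõnud
Rule 2: no segment meets the rule's conditions; no change.

[kõnʃũmõnud]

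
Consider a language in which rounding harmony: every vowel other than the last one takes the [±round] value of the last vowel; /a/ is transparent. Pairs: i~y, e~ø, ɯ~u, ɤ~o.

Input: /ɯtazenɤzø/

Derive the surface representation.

[utazønozø]

/ɯ/ harmonizes with /ø/ ([+round]) → [u]
/e/ harmonizes with /ø/ ([+round]) → [ø]
/ɤ/ harmonizes with /ø/ ([+round]) → [o]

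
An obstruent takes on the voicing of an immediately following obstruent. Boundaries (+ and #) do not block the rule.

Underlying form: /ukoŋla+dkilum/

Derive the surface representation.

/d/ before /k/ (voiceless) → [t]

[ukoŋla+tkilum]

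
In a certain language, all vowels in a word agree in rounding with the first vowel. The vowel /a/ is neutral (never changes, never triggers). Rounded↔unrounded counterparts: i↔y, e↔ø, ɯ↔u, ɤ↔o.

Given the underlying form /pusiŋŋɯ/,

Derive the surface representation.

[pusyŋŋu]

/i/ harmonizes with /u/ ([+round]) → [y]
/ɯ/ harmonizes with /u/ ([+round]) → [u]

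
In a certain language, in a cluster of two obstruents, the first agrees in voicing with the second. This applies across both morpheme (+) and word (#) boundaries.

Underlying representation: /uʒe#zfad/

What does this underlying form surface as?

[uʒe#sfad]

/z/ before /f/ (voiceless) → [s]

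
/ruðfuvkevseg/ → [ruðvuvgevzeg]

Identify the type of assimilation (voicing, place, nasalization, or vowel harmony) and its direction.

/f/→[v] /k/→[g] /s/→[z].
Each target copies a feature from the preceding segment, so the direction is progressive.

voicing assimilation, progressive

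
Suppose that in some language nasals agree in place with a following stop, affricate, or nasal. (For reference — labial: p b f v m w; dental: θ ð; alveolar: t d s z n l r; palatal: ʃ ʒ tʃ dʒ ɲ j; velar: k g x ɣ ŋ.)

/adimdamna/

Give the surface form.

/m/ before /d/ (alveolar) → [n]
/m/ before /n/ (alveolar) → [n]

[adindanna]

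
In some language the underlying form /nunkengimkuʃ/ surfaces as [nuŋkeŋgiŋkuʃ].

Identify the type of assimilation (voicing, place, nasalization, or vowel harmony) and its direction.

/n/→[ŋ] /n/→[ŋ] /m/→[ŋ].
Each target copies a feature from the following segment, so the direction is regressive.

place assimilation, regressive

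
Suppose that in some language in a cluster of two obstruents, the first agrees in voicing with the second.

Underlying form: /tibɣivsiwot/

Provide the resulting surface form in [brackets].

/v/ before /s/ (voiceless) → [f]

[tibɣifsiwot]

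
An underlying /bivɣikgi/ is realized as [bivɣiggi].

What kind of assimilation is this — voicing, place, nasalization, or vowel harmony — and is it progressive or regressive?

/k/→[g].
Each target copies a feature from the following segment, so the direction is regressive.

voicing assimilation, regressive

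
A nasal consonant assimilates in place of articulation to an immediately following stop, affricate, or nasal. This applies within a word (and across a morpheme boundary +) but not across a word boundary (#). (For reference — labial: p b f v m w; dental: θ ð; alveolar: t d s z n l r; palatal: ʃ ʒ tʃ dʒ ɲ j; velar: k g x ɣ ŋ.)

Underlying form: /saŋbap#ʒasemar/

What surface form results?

[sambap#ʒasemar]

/ŋ/ before /b/ (labial) → [m]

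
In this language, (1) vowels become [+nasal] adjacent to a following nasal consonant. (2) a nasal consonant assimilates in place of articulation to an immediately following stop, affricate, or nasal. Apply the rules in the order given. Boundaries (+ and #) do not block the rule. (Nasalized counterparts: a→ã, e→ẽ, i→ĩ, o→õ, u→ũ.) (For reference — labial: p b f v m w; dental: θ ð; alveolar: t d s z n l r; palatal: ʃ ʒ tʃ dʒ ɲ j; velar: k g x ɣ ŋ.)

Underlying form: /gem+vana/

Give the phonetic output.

[gẽm+vãna]

Rule 1: /e/ before nasal /m/ → [ẽ]
Rule 1: /a/ before nasal /n/ → [ã]
After rule 1: gẽm+vãna
Rule 2: no segment meets the rule's conditions; no change.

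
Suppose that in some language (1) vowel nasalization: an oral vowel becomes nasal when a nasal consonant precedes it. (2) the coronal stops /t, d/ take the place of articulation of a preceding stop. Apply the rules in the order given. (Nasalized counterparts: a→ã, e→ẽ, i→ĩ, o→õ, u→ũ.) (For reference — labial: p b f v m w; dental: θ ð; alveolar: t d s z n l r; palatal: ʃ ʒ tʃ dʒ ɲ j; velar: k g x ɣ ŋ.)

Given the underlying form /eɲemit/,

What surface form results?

[eɲẽmĩt]

Rule 1: /e/ after nasal /ɲ/ → [ẽ]
Rule 1: /i/ after nasal /m/ → [ĩ]
After rule 1: eɲẽmĩt
Rule 2: no segment meets the rule's conditions; no change.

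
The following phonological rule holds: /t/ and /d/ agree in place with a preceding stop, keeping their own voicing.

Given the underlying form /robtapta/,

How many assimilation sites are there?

2

/t/ after /b/ (labial) → [p]
/t/ after /p/ (labial) → [p]
2 segments change.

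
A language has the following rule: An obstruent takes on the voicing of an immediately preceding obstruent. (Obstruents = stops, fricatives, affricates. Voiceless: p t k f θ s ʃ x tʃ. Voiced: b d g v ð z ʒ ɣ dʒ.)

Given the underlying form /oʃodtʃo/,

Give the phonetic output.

/tʃ/ after /d/ (voiced) → [dʒ]

[oʃoddʒo]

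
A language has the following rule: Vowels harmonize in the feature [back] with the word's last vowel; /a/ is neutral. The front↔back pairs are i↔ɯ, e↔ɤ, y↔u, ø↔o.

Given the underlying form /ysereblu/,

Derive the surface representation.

/y/ harmonizes with /u/ ([+back]) → [u]
/e/ harmonizes with /u/ ([+back]) → [ɤ]
/e/ harmonizes with /u/ ([+back]) → [ɤ]

[usɤrɤblu]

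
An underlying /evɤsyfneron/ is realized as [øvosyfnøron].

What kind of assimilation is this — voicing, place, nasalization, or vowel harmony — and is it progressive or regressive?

vowel harmony, regressive

/e/→[ø] /ɤ/→[o] /e/→[ø].
Vowels agree with the last vowel, so the harmony is regressive.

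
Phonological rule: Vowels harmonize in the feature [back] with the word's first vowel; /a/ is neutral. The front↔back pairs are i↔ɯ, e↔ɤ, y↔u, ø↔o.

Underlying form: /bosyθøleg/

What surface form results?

/y/ harmonizes with /o/ ([+back]) → [u]
/ø/ harmonizes with /o/ ([+back]) → [o]
/e/ harmonizes with /o/ ([+back]) → [ɤ]

[bosuθolɤg]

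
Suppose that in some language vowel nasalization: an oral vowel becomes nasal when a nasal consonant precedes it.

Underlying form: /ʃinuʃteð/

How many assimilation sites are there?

/u/ after nasal /n/ → [ũ]
1 segment changes.

1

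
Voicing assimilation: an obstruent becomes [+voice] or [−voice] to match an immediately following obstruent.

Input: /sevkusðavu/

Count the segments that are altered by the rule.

2

/v/ before /k/ (voiceless) → [f]
/s/ before /ð/ (voiced) → [z]
2 segments change.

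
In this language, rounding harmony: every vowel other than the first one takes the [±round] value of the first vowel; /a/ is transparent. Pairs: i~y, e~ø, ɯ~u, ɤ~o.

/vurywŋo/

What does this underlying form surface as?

[vurywŋo]

no segment meets the rule's conditions; no change.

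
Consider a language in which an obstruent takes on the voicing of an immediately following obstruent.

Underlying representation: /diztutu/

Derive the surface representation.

/z/ before /t/ (voiceless) → [s]

[distutu]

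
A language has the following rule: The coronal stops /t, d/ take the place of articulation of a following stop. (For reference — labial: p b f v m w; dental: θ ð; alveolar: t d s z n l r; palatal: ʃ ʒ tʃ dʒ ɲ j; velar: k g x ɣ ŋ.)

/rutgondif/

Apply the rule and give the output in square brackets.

[rukgondif]

/t/ before /g/ (velar) → [k]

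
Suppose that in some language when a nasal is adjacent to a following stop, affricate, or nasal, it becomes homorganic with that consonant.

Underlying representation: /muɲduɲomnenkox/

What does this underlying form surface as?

/ɲ/ before /d/ (alveolar) → [n]
/m/ before /n/ (alveolar) → [n]
/n/ before /k/ (velar) → [ŋ]

[munduɲonneŋkox]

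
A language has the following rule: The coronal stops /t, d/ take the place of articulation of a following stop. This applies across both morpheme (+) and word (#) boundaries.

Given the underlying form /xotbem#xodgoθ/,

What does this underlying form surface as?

[xopbem#xoggoθ]

/t/ before /b/ (labial) → [p]
/d/ before /g/ (velar) → [g]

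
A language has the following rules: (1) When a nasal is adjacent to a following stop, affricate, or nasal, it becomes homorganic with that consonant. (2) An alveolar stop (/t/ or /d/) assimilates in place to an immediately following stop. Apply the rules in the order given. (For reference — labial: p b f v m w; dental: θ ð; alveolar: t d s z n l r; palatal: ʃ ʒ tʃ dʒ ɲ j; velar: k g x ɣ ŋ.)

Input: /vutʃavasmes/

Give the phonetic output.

[vutʃavasmes]

Rule 1: no segment meets the rule's conditions; no change.
After rule 1: vutʃavasmes
Rule 2: no segment meets the rule's conditions; no change.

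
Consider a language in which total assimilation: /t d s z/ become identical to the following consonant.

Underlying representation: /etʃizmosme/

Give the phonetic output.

[etʃimmomme]

/z/ before /m/ → [m] (total assimilation)
/s/ before /m/ → [m] (total assimilation)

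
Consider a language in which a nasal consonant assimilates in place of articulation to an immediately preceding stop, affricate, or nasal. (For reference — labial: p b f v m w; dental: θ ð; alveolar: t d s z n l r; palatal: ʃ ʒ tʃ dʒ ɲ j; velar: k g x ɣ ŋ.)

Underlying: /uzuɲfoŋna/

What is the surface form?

/n/ after /ŋ/ (velar) → [ŋ]

[uzuɲfoŋŋa]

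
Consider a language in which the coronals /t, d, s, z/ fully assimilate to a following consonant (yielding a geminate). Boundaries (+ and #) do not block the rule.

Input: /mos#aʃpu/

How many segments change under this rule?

0

No segment meets the rule's conditions.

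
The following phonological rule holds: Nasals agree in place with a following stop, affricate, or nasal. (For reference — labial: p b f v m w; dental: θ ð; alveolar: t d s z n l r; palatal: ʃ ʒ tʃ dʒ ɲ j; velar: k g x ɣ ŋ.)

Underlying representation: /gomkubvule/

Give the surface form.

/m/ before /k/ (velar) → [ŋ]

[goŋkubvule]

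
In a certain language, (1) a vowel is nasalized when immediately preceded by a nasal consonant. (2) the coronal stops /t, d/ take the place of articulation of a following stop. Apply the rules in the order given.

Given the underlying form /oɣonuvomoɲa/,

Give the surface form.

Rule 1: /u/ after nasal /n/ → [ũ]
Rule 1: /o/ after nasal /m/ → [õ]
Rule 1: /a/ after nasal /ɲ/ → [ã]
After rule 1: oɣonũvomõɲã
Rule 2: no segment meets the rule's conditions; no change.

[oɣonũvomõɲã]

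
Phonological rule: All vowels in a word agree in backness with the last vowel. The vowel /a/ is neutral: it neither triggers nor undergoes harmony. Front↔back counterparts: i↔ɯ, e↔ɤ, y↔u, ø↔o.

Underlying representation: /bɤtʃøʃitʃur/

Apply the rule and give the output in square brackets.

/ø/ harmonizes with /u/ ([+back]) → [o]
/i/ harmonizes with /u/ ([+back]) → [ɯ]

[bɤtʃoʃɯtʃur]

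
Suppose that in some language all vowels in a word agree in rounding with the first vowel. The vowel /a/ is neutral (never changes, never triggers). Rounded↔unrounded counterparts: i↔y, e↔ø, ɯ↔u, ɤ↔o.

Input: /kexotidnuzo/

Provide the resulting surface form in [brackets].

/o/ harmonizes with /e/ ([-round]) → [ɤ]
/u/ harmonizes with /e/ ([-round]) → [ɯ]
/o/ harmonizes with /e/ ([-round]) → [ɤ]

[kexɤtidnɯzɤ]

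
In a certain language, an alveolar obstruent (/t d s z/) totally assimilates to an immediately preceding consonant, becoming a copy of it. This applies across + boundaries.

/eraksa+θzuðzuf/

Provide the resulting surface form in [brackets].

/s/ after /k/ → [k] (total assimilation)
/z/ after /θ/ → [θ] (total assimilation)
/z/ after /ð/ → [ð] (total assimilation)

[erakka+θθuððuf]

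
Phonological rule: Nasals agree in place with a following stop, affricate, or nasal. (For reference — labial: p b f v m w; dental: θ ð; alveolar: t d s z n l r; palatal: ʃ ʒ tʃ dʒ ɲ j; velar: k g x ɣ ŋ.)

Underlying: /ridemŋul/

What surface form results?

[rideŋŋul]

/m/ before /ŋ/ (velar) → [ŋ]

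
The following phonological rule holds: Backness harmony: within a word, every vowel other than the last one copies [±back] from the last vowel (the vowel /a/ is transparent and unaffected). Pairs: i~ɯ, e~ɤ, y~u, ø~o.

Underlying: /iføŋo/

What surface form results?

/i/ harmonizes with /o/ ([+back]) → [ɯ]
/ø/ harmonizes with /o/ ([+back]) → [o]

[ɯfoŋo]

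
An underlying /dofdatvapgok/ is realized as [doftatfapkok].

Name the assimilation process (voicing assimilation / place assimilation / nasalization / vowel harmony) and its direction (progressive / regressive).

/d/→[t] /v/→[f] /g/→[k].
Each target copies a feature from the preceding segment, so the direction is progressive.

voicing assimilation, progressive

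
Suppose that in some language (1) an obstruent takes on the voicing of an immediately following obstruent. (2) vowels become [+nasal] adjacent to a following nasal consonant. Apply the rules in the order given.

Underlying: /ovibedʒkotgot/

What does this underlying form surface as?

[ovibetʃkodgot]

Rule 1: /dʒ/ before /k/ (voiceless) → [tʃ]
Rule 1: /t/ before /g/ (voiced) → [d]
After rule 1: ovibetʃkodgot
Rule 2: no segment meets the rule's conditions; no change.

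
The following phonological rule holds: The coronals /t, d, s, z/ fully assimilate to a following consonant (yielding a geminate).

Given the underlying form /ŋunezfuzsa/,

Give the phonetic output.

[ŋuneffussa]

/z/ before /f/ → [f] (total assimilation)
/z/ before /s/ → [s] (total assimilation)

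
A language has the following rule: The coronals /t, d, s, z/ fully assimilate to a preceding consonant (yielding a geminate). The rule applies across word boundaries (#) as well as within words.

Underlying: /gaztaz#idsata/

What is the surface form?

/t/ after /z/ → [z] (total assimilation)
/s/ after /d/ → [d] (total assimilation)

[gazzaz#iddata]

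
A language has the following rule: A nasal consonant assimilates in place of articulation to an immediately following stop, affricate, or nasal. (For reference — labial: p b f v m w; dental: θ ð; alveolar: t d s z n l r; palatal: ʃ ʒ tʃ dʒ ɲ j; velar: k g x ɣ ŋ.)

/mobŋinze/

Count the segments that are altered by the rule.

0

No segment meets the rule's conditions.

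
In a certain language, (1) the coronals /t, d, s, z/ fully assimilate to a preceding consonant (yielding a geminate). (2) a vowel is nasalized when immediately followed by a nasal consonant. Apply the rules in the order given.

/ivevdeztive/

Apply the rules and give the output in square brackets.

Rule 1: /d/ after /v/ → [v] (total assimilation)
Rule 1: /t/ after /z/ → [z] (total assimilation)
After rule 1: ivevvezzive
Rule 2: no segment meets the rule's conditions; no change.

[ivevvezzive]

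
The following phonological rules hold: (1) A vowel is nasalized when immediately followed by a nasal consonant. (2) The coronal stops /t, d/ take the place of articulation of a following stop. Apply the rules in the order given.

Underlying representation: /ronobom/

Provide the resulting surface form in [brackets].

Rule 1: /o/ before nasal /n/ → [õ]
Rule 1: /o/ before nasal /m/ → [õ]
After rule 1: rõnobõm
Rule 2: no segment meets the rule's conditions; no change.

[rõnobõm]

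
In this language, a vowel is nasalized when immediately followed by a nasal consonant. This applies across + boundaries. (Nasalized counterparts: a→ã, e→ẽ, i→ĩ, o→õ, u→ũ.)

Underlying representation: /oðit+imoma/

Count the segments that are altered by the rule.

/i/ before nasal /m/ → [ĩ]
/o/ before nasal /m/ → [õ]
2 segments change.

2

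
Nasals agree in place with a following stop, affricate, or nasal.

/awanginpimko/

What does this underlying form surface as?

/n/ before /g/ (velar) → [ŋ]
/n/ before /p/ (labial) → [m]
/m/ before /k/ (velar) → [ŋ]

[awaŋgimpiŋko]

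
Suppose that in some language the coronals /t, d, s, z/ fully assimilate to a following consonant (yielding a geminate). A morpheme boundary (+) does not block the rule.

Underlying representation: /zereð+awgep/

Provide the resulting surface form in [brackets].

no segment meets the rule's conditions; no change.

[zereð+awgep]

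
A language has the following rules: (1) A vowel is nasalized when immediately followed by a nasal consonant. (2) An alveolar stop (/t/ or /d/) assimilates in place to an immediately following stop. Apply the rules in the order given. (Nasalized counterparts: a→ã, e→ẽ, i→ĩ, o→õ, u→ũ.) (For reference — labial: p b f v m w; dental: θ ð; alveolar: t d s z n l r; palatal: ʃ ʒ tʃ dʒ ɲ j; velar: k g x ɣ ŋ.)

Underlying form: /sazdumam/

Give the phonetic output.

Rule 1: /u/ before nasal /m/ → [ũ]
Rule 1: /a/ before nasal /m/ → [ã]
After rule 1: sazdũmãm
Rule 2: no segment meets the rule's conditions; no change.

[sazdũmãm]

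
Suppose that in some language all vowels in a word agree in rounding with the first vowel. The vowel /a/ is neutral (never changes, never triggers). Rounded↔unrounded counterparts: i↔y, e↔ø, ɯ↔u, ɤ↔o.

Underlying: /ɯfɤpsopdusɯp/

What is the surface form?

/o/ harmonizes with /ɯ/ ([-round]) → [ɤ]
/u/ harmonizes with /ɯ/ ([-round]) → [ɯ]

[ɯfɤpsɤpdɯsɯp]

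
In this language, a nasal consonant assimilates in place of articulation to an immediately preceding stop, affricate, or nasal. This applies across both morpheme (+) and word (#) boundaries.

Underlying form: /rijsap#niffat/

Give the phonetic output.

/n/ after /p/ (labial) → [m]

[rijsap#miffat]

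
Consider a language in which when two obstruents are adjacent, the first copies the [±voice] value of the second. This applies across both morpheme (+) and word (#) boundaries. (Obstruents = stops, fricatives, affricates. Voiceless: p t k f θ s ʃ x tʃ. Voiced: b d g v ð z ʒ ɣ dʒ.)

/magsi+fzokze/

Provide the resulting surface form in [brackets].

[maksi+vzogze]

/g/ before /s/ (voiceless) → [k]
/f/ before /z/ (voiced) → [v]
/k/ before /z/ (voiced) → [g]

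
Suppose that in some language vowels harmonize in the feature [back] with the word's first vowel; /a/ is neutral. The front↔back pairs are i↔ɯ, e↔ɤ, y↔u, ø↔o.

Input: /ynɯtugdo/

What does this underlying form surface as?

[ynitygdø]

/ɯ/ harmonizes with /y/ ([-back]) → [i]
/u/ harmonizes with /y/ ([-back]) → [y]
/o/ harmonizes with /y/ ([-back]) → [ø]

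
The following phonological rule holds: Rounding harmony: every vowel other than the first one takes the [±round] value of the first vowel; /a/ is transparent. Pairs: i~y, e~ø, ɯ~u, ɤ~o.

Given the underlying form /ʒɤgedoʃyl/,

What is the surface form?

/o/ harmonizes with /ɤ/ ([-round]) → [ɤ]
/y/ harmonizes with /ɤ/ ([-round]) → [i]

[ʒɤgedɤʃil]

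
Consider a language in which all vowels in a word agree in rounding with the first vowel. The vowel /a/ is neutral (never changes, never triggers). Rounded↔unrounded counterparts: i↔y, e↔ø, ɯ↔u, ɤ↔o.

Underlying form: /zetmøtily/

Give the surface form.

[zetmetili]

/ø/ harmonizes with /e/ ([-round]) → [e]
/y/ harmonizes with /e/ ([-round]) → [i]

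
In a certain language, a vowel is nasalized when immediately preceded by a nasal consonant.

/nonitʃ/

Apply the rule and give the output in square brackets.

/o/ after nasal /n/ → [õ]
/i/ after nasal /n/ → [ĩ]

[nõnĩtʃ]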